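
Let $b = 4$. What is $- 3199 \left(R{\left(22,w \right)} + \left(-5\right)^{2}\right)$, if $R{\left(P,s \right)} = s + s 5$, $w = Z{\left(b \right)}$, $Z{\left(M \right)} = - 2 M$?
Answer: $73577$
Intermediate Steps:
$w = -8$ ($w = \left(-2\right) 4 = -8$)
$R{\left(P,s \right)} = 6 s$ ($R{\left(P,s \right)} = s + 5 s = 6 s$)
$- 3199 \left(R{\left(22,w \right)} + \left(-5\right)^{2}\right) = - 3199 \left(6 \left(-8\right) + \left(-5\right)^{2}\right) = - 3199 \left(-48 + 25\right) = \left(-3199\right) \left(-23\right) = 73577$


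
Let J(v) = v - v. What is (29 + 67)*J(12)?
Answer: 0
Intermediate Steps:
J(v) = 0
(29 + 67)*J(12) = (29 + 67)*0 = 96*0 = 0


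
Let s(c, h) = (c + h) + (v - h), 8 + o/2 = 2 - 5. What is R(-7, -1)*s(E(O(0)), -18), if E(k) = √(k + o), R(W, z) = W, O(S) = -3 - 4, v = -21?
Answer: 147 - 7*I*√29 ≈ 147.0 - 37.696*I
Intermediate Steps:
o = -22 (o = -16 + 2*(2 - 5) = -16 + 2*(-3) = -16 - 6 = -22)
O(S) = -7
E(k) = √(-22 + k) (E(k) = √(k - 22) = √(-22 + k))
s(c, h) = -21 + c (s(c, h) = (c + h) + (-21 - h) = -21 + c)
R(-7, -1)*s(E(O(0)), -18) = -7*(-21 + √(-22 - 7)) = -7*(-21 + √(-29)) = -7*(-21 + I*√29) = 147 - 7*I*√29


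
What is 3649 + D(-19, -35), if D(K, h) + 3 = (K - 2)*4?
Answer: 3562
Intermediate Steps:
D(K, h) = -11 + 4*K (D(K, h) = -3 + (K - 2)*4 = -3 + (-2 + K)*4 = -3 + (-8 + 4*K) = -11 + 4*K)
3649 + D(-19, -35) = 3649 + (-11 + 4*(-19)) = 3649 + (-11 - 76) = 3649 - 87 = 3562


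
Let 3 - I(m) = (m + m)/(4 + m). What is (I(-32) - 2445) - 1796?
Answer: -29682/7 ≈ -4240.3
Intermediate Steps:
I(m) = 3 - 2*m/(4 + m) (I(m) = 3 - (m + m)/(4 + m) = 3 - 2*m/(4 + m))
(I(-32) - 2445) - 1796 = ((12 - 32)/(4 - 32) - 2445) - 1796 = (-20/(-28) - 2445) - 1796 = (-1/28*(-20) - 2445) - 1796 = (5/7 - 2445) - 1796 = -17110/7 - 1796 = -29682/7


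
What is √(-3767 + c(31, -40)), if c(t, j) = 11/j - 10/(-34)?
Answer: I*√435462990/340 ≈ 61.376*I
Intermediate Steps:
c(t, j) = 5/17 + 11/j (c(t, j) = 11/j - 10*(-1/34) = 11/j + 5/17 = 5/17 + 11/j)
√(-3767 + c(31, -40)) = √(-3767 + (5/17 + 11/(-40))) = √(-3767 + (5/17 + 11*(-1/40))) = √(-3767 + (5/17 - 11/40)) = √(-3767 + 13/680) = √(-2561547/680) = I*√435462990/340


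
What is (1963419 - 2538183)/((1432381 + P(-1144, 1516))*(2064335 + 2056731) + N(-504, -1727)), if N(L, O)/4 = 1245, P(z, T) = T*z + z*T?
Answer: 287382/4195712926501 ≈ 6.8494e-8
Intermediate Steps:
P(z, T) = 2*T*z (P(z, T) = T*z + T*z = 2*T*z)
N(L, O) = 4980 (N(L, O) = 4*1245 = 4980)
(1963419 - 2538183)/((1432381 + P(-1144, 1516))*(2064335 + 2056731) + N(-504, -1727)) = (1963419 - 2538183)/((1432381 + 2*1516*(-1144))*(2064335 + 2056731) + 4980) = -574764/((1432381 - 3468608)*4121066 + 4980) = -574764/(-2036227*4121066 + 4980) = -574764/(-8391425857982 + 4980) = -574764/(-8391425853002) = -574764*(-1/8391425853002) = 287382/4195712926501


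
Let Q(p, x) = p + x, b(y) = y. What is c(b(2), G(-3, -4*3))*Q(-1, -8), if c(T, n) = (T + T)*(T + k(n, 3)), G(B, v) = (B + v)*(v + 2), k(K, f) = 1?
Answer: -108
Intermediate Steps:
G(B, v) = (2 + v)*(B + v) (G(B, v) = (B + v)*(2 + v) = (2 + v)*(B + v))
c(T, n) = 2*T*(1 + T) (c(T, n) = (T + T)*(T + 1) = (2*T)*(1 + T) = 2*T*(1 + T))
c(b(2), G(-3, -4*3))*Q(-1, -8) = (2*2*(1 + 2))*(-1 - 8) = (2*2*3)*(-9) = 12*(-9) = -108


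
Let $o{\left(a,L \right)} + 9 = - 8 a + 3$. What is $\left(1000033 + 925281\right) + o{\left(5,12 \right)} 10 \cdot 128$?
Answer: $1866434$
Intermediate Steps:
$o{\left(a,L \right)} = -6 - 8 a$ ($o{\left(a,L \right)} = -9 - \left(-3 + 8 a\right) = -6 - 8 a$)
$\left(1000033 + 925281\right) + o{\left(5,12 \right)} 10 \cdot 128 = \left(1000033 + 925281\right) + \left(-6 - 40\right) 10 \cdot 128 = 1925314 + \left(-6 - 40\right) 10 \cdot 128 = 1925314 + \left(-46\right) 10 \cdot 128 = 1925314 - 58880 = 1866434$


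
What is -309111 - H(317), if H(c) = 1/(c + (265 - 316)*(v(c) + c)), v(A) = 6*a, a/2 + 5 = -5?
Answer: -3007650029/9730 ≈ -3.0911e+5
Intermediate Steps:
a = -20 (a = -10 + 2*(-5) = -10 - 10 = -20)
v(A) = -120 (v(A) = 6*(-20) = -120)
H(c) = 1/(6120 - 50*c) (H(c) = 1/(c + (265 - 316)*(-120 + c)) = 1/(c - 51*(-120 + c)) = 1/(c + (6120 - 51*c)) = 1/(6120 - 50*c))
-309111 - H(317) = -309111 - (-1)/(-6120 + 50*317) = -309111 - (-1)/(-6120 + 15850) = -309111 - (-1)/9730 = -309111 - 1*(-1/9730) = -309111 + 1/9730 = -3007650029/9730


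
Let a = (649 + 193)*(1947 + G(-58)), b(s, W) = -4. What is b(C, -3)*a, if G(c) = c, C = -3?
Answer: -6362152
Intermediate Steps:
a = 1590538 (a = (649 + 193)*(1947 - 58) = 842*1889 = 1590538)
b(C, -3)*a = -4*1590538 = -6362152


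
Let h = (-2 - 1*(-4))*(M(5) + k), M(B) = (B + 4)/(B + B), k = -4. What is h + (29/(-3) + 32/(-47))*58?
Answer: -427481/705 ≈ -606.36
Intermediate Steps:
M(B) = (4 + B)/(2*B) (M(B) = (4 + B)/((2*B)) = (4 + B)*(1/(2*B)) = (4 + B)/(2*B))
h = -31/5 (h = (-2 - 1*(-4))*((½)*(4 + 5)/5 - 4) = (-2 + 4)*((½)*(⅕)*9 - 4) = 2*(9/10 - 4) = 2*(-31/10) = -31/5 ≈ -6.2000)
h + (29/(-3) + 32/(-47))*58 = -31/5 + (29/(-3) + 32/(-47))*58 = -31/5 + (29*(-⅓) + 32*(-1/47))*58 = -31/5 + (-29/3 - 32/47)*58 = -31/5 - 1459/141*58 = -31/5 - 84622/141 = -427481/705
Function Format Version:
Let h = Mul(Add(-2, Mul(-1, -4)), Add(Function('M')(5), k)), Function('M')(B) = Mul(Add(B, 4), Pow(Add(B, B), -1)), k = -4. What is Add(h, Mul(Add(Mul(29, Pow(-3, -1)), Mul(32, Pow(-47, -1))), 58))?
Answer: Rational(-427481, 705) ≈ -606.36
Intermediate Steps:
Function('M')(B) = Mul(Rational(1, 2), Pow(B, -1), Add(4, B)) (Function('M')(B) = Mul(Add(4, B), Pow(Mul(2, B), -1)) = Mul(Add(4, B), Mul(Rational(1, 2), Pow(B, -1))) = Mul(Rational(1, 2), Pow(B, -1), Add(4, B)))
h = Rational(-31, 5) (h = Mul(Add(-2, Mul(-1, -4)), Add(Mul(Rational(1, 2), Pow(5, -1), Add(4, 5)), -4)) = Mul(Add(-2, 4), Add(Mul(Rational(1, 2), Rational(1, 5), 9), -4)) = Mul(2, Add(Rational(9, 10), -4)) = Mul(2, Rational(-31, 10)) = Rational(-31, 5) ≈ -6.2000)
Add(h, Mul(Add(Mul(29, Pow(-3, -1)), Mul(32, Pow(-47, -1))), 58)) = Add(Rational(-31, 5), Mul(Add(Mul(29, Pow(-3, -1)), Mul(32, Pow(-47, -1))), 58)) = Add(Rational(-31, 5), Mul(Add(Mul(29, Rational(-1, 3)), Mul(32, Rational(-1, 47))), 58)) = Add(Rational(-31, 5), Mul(Add(Rational(-29, 3), Rational(-32, 47)), 58)) = Add(Rational(-31, 5), Mul(Rational(-1459, 141), 58)) = Add(Rational(-31, 5), Rational(-84622, 141)) = Rational(-427481, 705)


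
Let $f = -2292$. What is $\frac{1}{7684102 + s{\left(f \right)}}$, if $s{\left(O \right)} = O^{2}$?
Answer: $\frac{1}{12937366} \approx 7.7295 \cdot 10^{-8}$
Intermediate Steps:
$\frac{1}{7684102 + s{\left(f \right)}} = \frac{1}{7684102 + \left(-2292\right)^{2}} = \frac{1}{7684102 + 5253264} = \frac{1}{12937366}$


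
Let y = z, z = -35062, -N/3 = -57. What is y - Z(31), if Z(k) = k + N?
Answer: -35264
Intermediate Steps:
N = 171 (N = -3*(-57) = 171)
y = -35062
Z(k) = 171 + k (Z(k) = k + 171 = 171 + k)
y - Z(31) = -35062 - (171 + 31) = -35062 - 1*202 = -35062 - 202 = -35264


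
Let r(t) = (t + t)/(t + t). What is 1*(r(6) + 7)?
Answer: 8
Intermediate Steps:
r(t) = 1 (r(t) = (2*t)/((2*t)) = (2*t)*(1/(2*t)) = 1)
1*(r(6) + 7) = 1*(1 + 7) = 1*8 = 8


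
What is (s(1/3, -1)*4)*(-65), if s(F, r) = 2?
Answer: -520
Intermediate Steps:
(s(1/3, -1)*4)*(-65) = (2*4)*(-65) = 8*(-65) = -520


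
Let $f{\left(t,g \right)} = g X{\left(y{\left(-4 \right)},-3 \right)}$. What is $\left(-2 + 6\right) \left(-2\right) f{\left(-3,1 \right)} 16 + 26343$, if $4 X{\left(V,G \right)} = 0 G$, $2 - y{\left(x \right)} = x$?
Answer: $26343$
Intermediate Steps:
$y{\left(x \right)} = 2 - x$
$X{\left(V,G \right)} = 0$ ($X{\left(V,G \right)} = \frac{0 G}{4} = \frac{1}{4} \cdot 0 = 0$)
$f{\left(t,g \right)} = 0$ ($f{\left(t,g \right)} = g 0 = 0$)
$\left(-2 + 6\right) \left(-2\right) f{\left(-3,1 \right)} 16 + 26343 = \left(-2 + 6\right) \left(-2\right) 0 \cdot 16 + 26343 = 4 \left(-2\right) 0 \cdot 16 + 26343 = \left(-8\right) 0 \cdot 16 + 26343 = 0 \cdot 16 + 26343 = 0 + 26343 = 26343$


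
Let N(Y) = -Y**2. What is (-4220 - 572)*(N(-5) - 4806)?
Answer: 23150152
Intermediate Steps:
(-4220 - 572)*(N(-5) - 4806) = (-4220 - 572)*(-1*(-5)**2 - 4806) = -4792*(-1*25 - 4806) = -4792*(-25 - 4806) = -4792*(-4831) = 23150152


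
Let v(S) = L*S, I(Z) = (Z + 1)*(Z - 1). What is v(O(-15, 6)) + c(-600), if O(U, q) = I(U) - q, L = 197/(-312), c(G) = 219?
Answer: 12691/156 ≈ 81.353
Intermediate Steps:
I(Z) = (1 + Z)*(-1 + Z)
L = -197/312 (L = 197*(-1/312) = -197/312 ≈ -0.63141)
O(U, q) = -1 + U² - q (O(U, q) = (-1 + U²) - q = -1 + U² - q)
v(S) = -197*S/312
v(O(-15, 6)) + c(-600) = -197*(-1 + (-15)² - 1*6)/312 + 219 = -197*(-1 + 225 - 6)/312 + 219 = -197/312*218 + 219 = -21473/156 + 219 = 12691/156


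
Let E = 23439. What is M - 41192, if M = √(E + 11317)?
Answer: -41192 + 2*√8689 ≈ -41006.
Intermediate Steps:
M = 2*√8689 (M = √(23439 + 11317) = √34756 = 2*√8689 ≈ 186.43)
M - 41192 = 2*√8689 - 41192 = -41192 + 2*√8689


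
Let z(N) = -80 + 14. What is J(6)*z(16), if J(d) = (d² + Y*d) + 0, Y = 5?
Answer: -4356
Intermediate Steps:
z(N) = -66
J(d) = d² + 5*d (J(d) = (d² + 5*d) + 0 = d² + 5*d)
J(6)*z(16) = (6*(5 + 6))*(-66) = (6*11)*(-66) = 66*(-66) = -4356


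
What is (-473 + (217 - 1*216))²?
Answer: 222784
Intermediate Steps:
(-473 + (217 - 1*216))² = (-473 + (217 - 216))² = (-473 + 1)² = (-472)² = 222784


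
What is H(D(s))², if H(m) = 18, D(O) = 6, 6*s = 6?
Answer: 324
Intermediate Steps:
s = 1 (s = (⅙)*6 = 1)
H(D(s))² = 18² = 324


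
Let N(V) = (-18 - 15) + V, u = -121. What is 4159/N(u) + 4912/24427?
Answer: -100835445/3761758 ≈ -26.805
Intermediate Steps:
N(V) = -33 + V
4159/N(u) + 4912/24427 = 4159/(-33 - 121) + 4912/24427 = 4159/(-154) + 4912*(1/24427) = 4159*(-1/154) + 4912/24427 = -4159/154 + 4912/24427 = -100835445/3761758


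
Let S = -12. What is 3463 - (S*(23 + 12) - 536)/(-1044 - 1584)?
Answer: 2274952/657 ≈ 3462.6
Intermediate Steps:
3463 - (S*(23 + 12) - 536)/(-1044 - 1584) = 3463 - (-12*(23 + 12) - 536)/(-1044 - 1584) = 3463 - (-12*35 - 536)/(-2628) = 3463 - (-420 - 536)*(-1)/2628 = 3463 - (-956)*(-1)/2628 = 3463 - 1*239/657 = 3463 - 239/657 = 2274952/657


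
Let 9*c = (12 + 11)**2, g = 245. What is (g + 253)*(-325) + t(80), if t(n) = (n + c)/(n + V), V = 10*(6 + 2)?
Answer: -233062751/1440 ≈ -1.6185e+5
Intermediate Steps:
V = 80 (V = 10*8 = 80)
c = 529/9 (c = (12 + 11)**2/9 = (1/9)*23**2 = (1/9)*529 = 529/9 ≈ 58.778)
t(n) = (529/9 + n)/(80 + n) (t(n) = (n + 529/9)/(n + 80) = (529/9 + n)/(80 + n))
(g + 253)*(-325) + t(80) = (245 + 253)*(-325) + (529/9 + 80)/(80 + 80) = 498*(-325) + (1249/9)/160 = -161850 + (1/160)*(1249/9) = -161850 + 1249/1440 = -233062751/1440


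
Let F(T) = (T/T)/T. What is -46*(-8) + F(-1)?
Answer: 367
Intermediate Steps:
F(T) = 1/T
-46*(-8) + F(-1) = -46*(-8) + 1/(-1) = 368 - 1 = 367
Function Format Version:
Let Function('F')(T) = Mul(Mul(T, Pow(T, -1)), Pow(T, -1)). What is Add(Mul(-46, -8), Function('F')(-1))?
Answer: 367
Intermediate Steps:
Function('F')(T) = Pow(T, -1) (Function('F')(T) = Mul(1, Pow(T, -1)) = Pow(T, -1))
Add(Mul(-46, -8), Function('F')(-1)) = Add(Mul(-46, -8), Pow(-1, -1)) = Add(368, -1) = 367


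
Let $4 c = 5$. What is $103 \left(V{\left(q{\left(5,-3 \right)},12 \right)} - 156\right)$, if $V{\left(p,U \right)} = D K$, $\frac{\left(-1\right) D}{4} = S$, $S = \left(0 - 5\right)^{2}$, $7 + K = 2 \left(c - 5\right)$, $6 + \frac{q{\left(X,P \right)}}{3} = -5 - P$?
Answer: $133282$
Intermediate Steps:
$c = \frac{5}{4}$ ($c = \frac{1}{4} \cdot 5 = \frac{5}{4} \approx 1.25$)
$q{\left(X,P \right)} = -33 - 3 P$ ($q{\left(X,P \right)} = -18 + 3 \left(-5 - P\right) = -18 - \left(15 + 3 P\right) = -33 - 3 P$)
$K = - \frac{29}{2}$ ($K = -7 + 2 \left(\frac{5}{4} - 5\right) = -7 + 2 \left(- \frac{15}{4}\right) = -7 - \frac{15}{2} = - \frac{29}{2} \approx -14.5$)
$S = 25$ ($S = \left(-5\right)^{2} = 25$)
$D = -100$ ($D = \left(-4\right) 25 = -100$)
$V{\left(p,U \right)} = 1450$ ($V{\left(p,U \right)} = \left(-100\right) \left(- \frac{29}{2}\right) = 1450$)
$103 \left(V{\left(q{\left(5,-3 \right)},12 \right)} - 156\right) = 103 \left(1450 - 156\right) = 103 \cdot 1294 = 133282$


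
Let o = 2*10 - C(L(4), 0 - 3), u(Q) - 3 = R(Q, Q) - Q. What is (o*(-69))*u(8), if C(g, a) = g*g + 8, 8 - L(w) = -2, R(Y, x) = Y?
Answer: 18216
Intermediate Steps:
L(w) = 10 (L(w) = 8 - 1*(-2) = 8 + 2 = 10)
u(Q) = 3 (u(Q) = 3 + (Q - Q) = 3 + 0 = 3)
C(g, a) = 8 + g² (C(g, a) = g² + 8 = 8 + g²)
o = -88 (o = 2*10 - (8 + 10²) = 20 - (8 + 100) = 20 - 1*108 = 20 - 108 = -88)
(o*(-69))*u(8) = -88*(-69)*3 = 6072*3 = 18216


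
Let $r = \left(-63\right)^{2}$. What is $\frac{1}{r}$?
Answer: $\frac{1}{3969} \approx 0.00025195$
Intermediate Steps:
$r = 3969$
$\frac{1}{r} = \frac{1}{3969}$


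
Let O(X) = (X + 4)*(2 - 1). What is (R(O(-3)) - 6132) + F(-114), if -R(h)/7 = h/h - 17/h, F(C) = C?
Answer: -6134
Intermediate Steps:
O(X) = 4 + X (O(X) = (4 + X)*1 = 4 + X)
R(h) = -7 + 119/h (R(h) = -7*(h/h - 17/h) = -7*(1 - 17/h) = -7 + 119/h)
(R(O(-3)) - 6132) + F(-114) = ((-7 + 119/(4 - 3)) - 6132) - 114 = ((-7 + 119/1) - 6132) - 114 = ((-7 + 119*1) - 6132) - 114 = ((-7 + 119) - 6132) - 114 = (112 - 6132) - 114 = -6020 - 114 = -6134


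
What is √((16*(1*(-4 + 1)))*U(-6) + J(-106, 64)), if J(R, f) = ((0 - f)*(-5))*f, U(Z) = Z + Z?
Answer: 8*√329 ≈ 145.11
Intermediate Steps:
U(Z) = 2*Z
J(R, f) = 5*f² (J(R, f) = (-f*(-5))*f = (5*f)*f = 5*f²)
√((16*(1*(-4 + 1)))*U(-6) + J(-106, 64)) = √((16*(1*(-4 + 1)))*(2*(-6)) + 5*64²) = √((16*(1*(-3)))*(-12) + 5*4096) = √((16*(-3))*(-12) + 20480) = √(-48*(-12) + 20480) = √(576 + 20480) = √21056 = 8*√329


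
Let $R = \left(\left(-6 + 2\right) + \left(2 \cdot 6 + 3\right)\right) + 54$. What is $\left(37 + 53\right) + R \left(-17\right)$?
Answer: $-1015$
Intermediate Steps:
$R = 65$ ($R = \left(-4 + \left(12 + 3\right)\right) + 54 = \left(-4 + 15\right) + 54 = 11 + 54 = 65$)
$\left(37 + 53\right) + R \left(-17\right) = \left(37 + 53\right) + 65 \left(-17\right) = 90 - 1105 = -1015$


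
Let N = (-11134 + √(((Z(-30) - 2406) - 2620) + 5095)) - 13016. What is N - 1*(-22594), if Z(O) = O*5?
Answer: -1556 + 9*I ≈ -1556.0 + 9.0*I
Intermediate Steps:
Z(O) = 5*O
N = -24150 + 9*I (N = (-11134 + √(((5*(-30) - 2406) - 2620) + 5095)) - 13016 = (-11134 + √(((-150 - 2406) - 2620) + 5095)) - 13016 = (-11134 + √((-2556 - 2620) + 5095)) - 13016 = (-11134 + √(-5176 + 5095)) - 13016 = (-11134 + √(-81)) - 13016 = (-11134 + 9*I) - 13016 = -24150 + 9*I ≈ -24150.0 + 9.0*I)
N - 1*(-22594) = (-24150 + 9*I) - 1*(-22594) = (-24150 + 9*I) + 22594 = -1556 + 9*I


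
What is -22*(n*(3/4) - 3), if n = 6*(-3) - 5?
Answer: 891/2 ≈ 445.50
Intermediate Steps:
n = -23 (n = -18 - 5 = -23)
-22*(n*(3/4) - 3) = -22*(-69/4 - 3) = -22*(-81/4) = 891/2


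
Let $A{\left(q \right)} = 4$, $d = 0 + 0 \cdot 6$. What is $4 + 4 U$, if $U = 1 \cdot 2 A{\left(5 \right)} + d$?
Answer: $36$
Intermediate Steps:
$d = 0$ ($d = 0 + 0 = 0$)
$U = 8$ ($U = 1 \cdot 2 \cdot 4 + 0 = 2 \cdot 4 + 0 = 8 + 0 = 8$)
$4 + 4 U = 4 + 4 \cdot 8 = 4 + 32 = 36$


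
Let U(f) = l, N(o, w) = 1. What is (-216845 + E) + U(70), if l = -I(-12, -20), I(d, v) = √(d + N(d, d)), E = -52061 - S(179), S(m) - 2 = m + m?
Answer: -269266 - I*√11 ≈ -2.6927e+5 - 3.3166*I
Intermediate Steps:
S(m) = 2 + 2*m (S(m) = 2 + (m + m) = 2 + 2*m)
E = -52421 (E = -52061 - (2 + 2*179) = -52061 - (2 + 358) = -52061 - 1*360 = -52061 - 360 = -52421)
I(d, v) = √(1 + d) (I(d, v) = √(d + 1) = √(1 + d))
l = -I*√11 (l = -√(1 - 12) = -√(-11) = -I*√11 ≈ -3.3166*I)
U(f) = -I*√11
(-216845 + E) + U(70) = (-216845 - 52421) - I*√11 = -269266 - I*√11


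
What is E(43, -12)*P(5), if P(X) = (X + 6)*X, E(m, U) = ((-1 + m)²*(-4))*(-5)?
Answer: 1940400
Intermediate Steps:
E(m, U) = 20*(-1 + m)² (E(m, U) = -4*(-1 + m)²*(-5) = 20*(-1 + m)²)
P(X) = X*(6 + X) (P(X) = (6 + X)*X = X*(6 + X))
E(43, -12)*P(5) = (20*(-1 + 43)²)*(5*(6 + 5)) = (20*42²)*(5*11) = (20*1764)*55 = 35280*55 = 1940400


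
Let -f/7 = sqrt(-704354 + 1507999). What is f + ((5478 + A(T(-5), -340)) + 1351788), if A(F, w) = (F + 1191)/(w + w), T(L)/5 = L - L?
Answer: 922939689/680 - 7*sqrt(803645) ≈ 1.3510e+6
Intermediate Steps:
T(L) = 0 (T(L) = 5*(L - L) = 5*0 = 0)
f = -7*sqrt(803645) (f = -7*sqrt(-704354 + 1507999) = -7*sqrt(803645) ≈ -6275.2)
A(F, w) = (1191 + F)/(2*w) (A(F, w) = (1191 + F)/((2*w)) = (1191 + F)*(1/(2*w)) = (1191 + F)/(2*w))
f + ((5478 + A(T(-5), -340)) + 1351788) = -7*sqrt(803645) + ((5478 + (1/2)*(1191 + 0)/(-340)) + 1351788) = -7*sqrt(803645) + ((5478 + (1/2)*(-1/340)*1191) + 1351788) = -7*sqrt(803645) + ((5478 - 1191/680) + 1351788) = -7*sqrt(803645) + (3723849/680 + 1351788) = -7*sqrt(803645) + 922939689/680 = 922939689/680 - 7*sqrt(803645)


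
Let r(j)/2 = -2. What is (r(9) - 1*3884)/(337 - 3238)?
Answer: 1296/967 ≈ 1.3402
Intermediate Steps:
r(j) = -4 (r(j) = 2*(-2) = -4)
(r(9) - 1*3884)/(337 - 3238) = (-4 - 1*3884)/(337 - 3238) = (-4 - 3884)/(-2901) = -3888*(-1/2901) = 1296/967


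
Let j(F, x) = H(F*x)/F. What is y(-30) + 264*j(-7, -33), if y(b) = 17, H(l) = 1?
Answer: -145/7 ≈ -20.714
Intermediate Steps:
j(F, x) = 1/F
y(-30) + 264*j(-7, -33) = 17 + 264/(-7) = 17 + 264*(-⅐) = 17 - 264/7 = -145/7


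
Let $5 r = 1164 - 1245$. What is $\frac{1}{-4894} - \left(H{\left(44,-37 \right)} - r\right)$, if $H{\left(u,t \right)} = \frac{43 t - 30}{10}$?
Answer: $\frac{1785084}{12235} \approx 145.9$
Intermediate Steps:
$r = - \frac{81}{5}$ ($r = \frac{1164 - 1245}{5} = \frac{1}{5} \left(-81\right) = - \frac{81}{5} \approx -16.2$)
$H{\left(u,t \right)} = -3 + \frac{43 t}{10}$ ($H{\left(u,t \right)} = \left(-30 + 43 t\right) \frac{1}{10} = -3 + \frac{43 t}{10}$)
$\frac{1}{-4894} - \left(H{\left(44,-37 \right)} - r\right) = \frac{1}{-4894} - \left(\left(-3 + \frac{43}{10} \left(-37\right)\right) - - \frac{81}{5}\right) = - \frac{1}{4894} - \left(\left(-3 - \frac{1591}{10}\right) + \frac{81}{5}\right) = - \frac{1}{4894} - \left(- \frac{1621}{10} + \frac{81}{5}\right) = - \frac{1}{4894} - - \frac{1459}{10} = - \frac{1}{4894} + \frac{1459}{10} = \frac{1785084}{12235}$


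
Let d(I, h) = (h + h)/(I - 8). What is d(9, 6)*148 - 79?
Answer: 1697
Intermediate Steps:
d(I, h) = 2*h/(-8 + I) (d(I, h) = (2*h)/(-8 + I) = 2*h/(-8 + I))
d(9, 6)*148 - 79 = (2*6/(-8 + 9))*148 - 79 = (2*6/1)*148 - 79 = (2*6*1)*148 - 79 = 12*148 - 79 = 1776 - 79 = 1697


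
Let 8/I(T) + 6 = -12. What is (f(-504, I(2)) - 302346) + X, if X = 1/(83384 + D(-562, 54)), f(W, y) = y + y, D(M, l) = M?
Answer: -225368766275/745398 ≈ -3.0235e+5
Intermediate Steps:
I(T) = -4/9 (I(T) = 8/(-6 - 12) = 8/(-18) = 8*(-1/18) = -4/9)
f(W, y) = 2*y
X = 1/82822 (X = 1/(83384 - 562) = 1/82822 ≈ 1.2074e-5)
(f(-504, I(2)) - 302346) + X = (2*(-4/9) - 302346) + 1/82822 = (-8/9 - 302346) + 1/82822 = -2721122/9 + 1/82822 = -225368766275/745398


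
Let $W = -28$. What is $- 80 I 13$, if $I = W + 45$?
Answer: $-17680$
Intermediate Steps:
$I = 17$ ($I = -28 + 45 = 17$)
$- 80 I 13 = \left(-80\right) 17 \cdot 13 = \left(-1360\right) 13 = -17680$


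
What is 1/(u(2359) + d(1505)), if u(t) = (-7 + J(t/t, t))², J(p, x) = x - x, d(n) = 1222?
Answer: 1/1271 ≈ 0.00078678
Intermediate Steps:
J(p, x) = 0
u(t) = 49 (u(t) = (-7 + 0)² = (-7)² = 49)
1/(u(2359) + d(1505)) = 1/(49 + 1222) = 1/1271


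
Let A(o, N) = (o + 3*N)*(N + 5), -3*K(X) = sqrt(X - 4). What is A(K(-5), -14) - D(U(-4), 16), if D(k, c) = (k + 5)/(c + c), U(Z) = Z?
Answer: 12095/32 + 9*I ≈ 377.97 + 9.0*I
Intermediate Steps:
D(k, c) = (5 + k)/(2*c) (D(k, c) = (5 + k)/((2*c)) = (5 + k)*(1/(2*c)) = (5 + k)/(2*c))
K(X) = -sqrt(-4 + X)/3 (K(X) = -sqrt(X - 4)/3 = -sqrt(-4 + X)/3)
A(o, N) = (5 + N)*(o + 3*N) (A(o, N) = (o + 3*N)*(5 + N) = (5 + N)*(o + 3*N))
A(K(-5), -14) - D(U(-4), 16) = (3*(-14)**2 + 5*(-sqrt(-4 - 5)/3) + 15*(-14) - (-14)*sqrt(-4 - 5)/3) - (5 - 4)/(2*16) = (3*196 + 5*(-I) - 210 - (-14)*sqrt(-9)/3) - 1/(2*16) = (588 + 5*(-I) - 210 - (-14)*3*I/3) - 1*1/32 = (588 + 5*(-I) - 210 - (-14)*I) - 1/32 = (588 - 5*I - 210 + 14*I) - 1/32 = (378 + 9*I) - 1/32 = 12095/32 + 9*I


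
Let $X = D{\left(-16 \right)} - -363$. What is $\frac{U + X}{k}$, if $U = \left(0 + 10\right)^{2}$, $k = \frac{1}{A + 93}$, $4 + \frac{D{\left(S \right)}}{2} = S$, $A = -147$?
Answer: $-22842$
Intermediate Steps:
$D{\left(S \right)} = -8 + 2 S$
$k = - \frac{1}{54}$ ($k = \frac{1}{-147 + 93} = \frac{1}{-54} = - \frac{1}{54} \approx -0.018519$)
$U = 100$ ($U = 10^{2} = 100$)
$X = 323$ ($X = \left(-8 + 2 \left(-16\right)\right) - -363 = \left(-8 - 32\right) + 363 = -40 + 363 = 323$)
$\frac{U + X}{k} = \frac{100 + 323}{- \frac{1}{54}} = 423 \left(-54\right) = -22842$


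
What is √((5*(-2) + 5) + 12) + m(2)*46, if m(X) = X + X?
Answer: 184 + √7 ≈ 186.65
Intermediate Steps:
m(X) = 2*X
√((5*(-2) + 5) + 12) + m(2)*46 = √((5*(-2) + 5) + 12) + (2*2)*46 = √((-10 + 5) + 12) + 4*46 = √(-5 + 12) + 184 = √7 + 184 = 184 + √7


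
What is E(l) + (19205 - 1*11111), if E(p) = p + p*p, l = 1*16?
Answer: 8366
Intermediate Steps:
l = 16
E(p) = p + p²
E(l) + (19205 - 1*11111) = 16*(1 + 16) + (19205 - 1*11111) = 16*17 + (19205 - 11111) = 272 + 8094 = 8366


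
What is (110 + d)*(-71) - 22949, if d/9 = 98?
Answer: -93381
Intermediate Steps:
d = 882 (d = 9*98 = 882)
(110 + d)*(-71) - 22949 = (110 + 882)*(-71) - 22949 = 992*(-71) - 22949 = -70432 - 22949 = -93381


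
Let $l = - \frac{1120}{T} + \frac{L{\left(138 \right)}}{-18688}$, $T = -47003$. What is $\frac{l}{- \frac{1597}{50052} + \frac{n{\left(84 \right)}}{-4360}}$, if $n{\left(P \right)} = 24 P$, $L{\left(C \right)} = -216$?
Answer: $- \frac{26496822378585}{370117880149688} \approx -0.07159$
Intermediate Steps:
$l = \frac{3885401}{109799008}$ ($l = - \frac{1120}{-47003} - \frac{216}{-18688} = \left(-1120\right) \left(- \frac{1}{47003}\right) - - \frac{27}{2336} = \frac{1120}{47003} + \frac{27}{2336} = \frac{3885401}{109799008} \approx 0.035387$)
$\frac{l}{- \frac{1597}{50052} + \frac{n{\left(84 \right)}}{-4360}} = \frac{3885401}{109799008 \left(- \frac{1597}{50052} + \frac{24 \cdot 84}{-4360}\right)} = \frac{3885401}{109799008 \left(\left(-1597\right) \frac{1}{50052} + 2016 \left(- \frac{1}{4360}\right)\right)} = \frac{3885401}{109799008 \left(- \frac{1597}{50052} - \frac{252}{545}\right)} = \frac{3885401}{109799008 \left(- \frac{13483469}{27278340}\right)} = \frac{3885401}{109799008} \left(- \frac{27278340}{13483469}\right) = - \frac{26496822378585}{370117880149688}$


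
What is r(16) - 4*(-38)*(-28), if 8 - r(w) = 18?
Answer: -4266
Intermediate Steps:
r(w) = -10 (r(w) = 8 - 1*18 = 8 - 18 = -10)
r(16) - 4*(-38)*(-28) = -10 - 4*(-38)*(-28) = -10 + 152*(-28) = -10 - 4256 = -4266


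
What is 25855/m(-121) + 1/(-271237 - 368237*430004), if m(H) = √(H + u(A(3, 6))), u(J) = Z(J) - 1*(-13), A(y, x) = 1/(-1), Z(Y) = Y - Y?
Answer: -1/274976377896 - 25855*I*√3/18 ≈ -3.6367e-12 - 2487.9*I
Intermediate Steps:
Z(Y) = 0
A(y, x) = -1
u(J) = 13 (u(J) = 0 - 1*(-13) = 0 + 13 = 13)
m(H) = √(13 + H) (m(H) = √(H + 13) = √(13 + H))
25855/m(-121) + 1/(-271237 - 368237*430004) = 25855/(√(13 - 121)) + 1/(-271237 - 368237*430004) = 25855/(√(-108)) + (1/430004)/(-639474) = 25855/((6*I*√3)) - 1/639474*1/430004 = 25855*(-I*√3/18) - 1/274976377896 = -25855*I*√3/18 - 1/274976377896 = -1/274976377896 - 25855*I*√3/18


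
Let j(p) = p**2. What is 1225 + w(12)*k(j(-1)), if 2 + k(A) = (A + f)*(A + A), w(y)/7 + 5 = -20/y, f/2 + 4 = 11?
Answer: -245/3 ≈ -81.667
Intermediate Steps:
f = 14 (f = -8 + 2*11 = -8 + 22 = 14)
w(y) = -35 - 140/y (w(y) = -35 + 7*(-20/y) = -35 - 140/y)
k(A) = -2 + 2*A*(14 + A) (k(A) = -2 + (A + 14)*(A + A) = -2 + (14 + A)*(2*A) = -2 + 2*A*(14 + A))
1225 + w(12)*k(j(-1)) = 1225 + (-35 - 140/12)*(-2 + 2*((-1)**2)**2 + 28*(-1)**2) = 1225 + (-35 - 140*1/12)*(-2 + 2*1**2 + 28*1) = 1225 + (-35 - 35/3)*(-2 + 2*1 + 28) = 1225 - 140*(-2 + 2 + 28)/3 = 1225 - 140/3*28 = 1225 - 3920/3 = -245/3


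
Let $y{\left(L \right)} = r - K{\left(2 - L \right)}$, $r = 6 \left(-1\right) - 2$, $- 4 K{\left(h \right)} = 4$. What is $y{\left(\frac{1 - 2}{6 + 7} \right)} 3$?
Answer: $-21$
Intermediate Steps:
$K{\left(h \right)} = -1$ ($K{\left(h \right)} = \left(- \frac{1}{4}\right) 4 = -1$)
$r = -8$ ($r = -6 - 2 = -8$)
$y{\left(L \right)} = -7$ ($y{\left(L \right)} = -8 - -1 = -8 + 1 = -7$)
$y{\left(\frac{1 - 2}{6 + 7} \right)} 3 = \left(-7\right) 3 = -21$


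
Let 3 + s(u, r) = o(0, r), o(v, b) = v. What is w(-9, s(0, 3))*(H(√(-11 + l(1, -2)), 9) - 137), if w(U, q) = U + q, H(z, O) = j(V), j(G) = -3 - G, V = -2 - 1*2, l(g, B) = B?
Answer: 1632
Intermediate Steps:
V = -4 (V = -2 - 2 = -4)
s(u, r) = -3 (s(u, r) = -3 + 0 = -3)
H(z, O) = 1 (H(z, O) = -3 - 1*(-4) = -3 + 4 = 1)
w(-9, s(0, 3))*(H(√(-11 + l(1, -2)), 9) - 137) = (-9 - 3)*(1 - 137) = -12*(-136) = 1632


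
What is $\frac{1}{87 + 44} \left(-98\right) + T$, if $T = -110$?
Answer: $- \frac{14508}{131} \approx -110.75$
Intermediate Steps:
$\frac{1}{87 + 44} \left(-98\right) + T = \frac{1}{87 + 44} \left(-98\right) - 110 = \frac{1}{131} \left(-98\right) - 110 = - \frac{98}{131} - 110 = - \frac{14508}{131}$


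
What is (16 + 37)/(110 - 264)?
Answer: -53/154 ≈ -0.34416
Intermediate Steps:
(16 + 37)/(110 - 264) = 53/(-154) = 53*(-1/154) = -53/154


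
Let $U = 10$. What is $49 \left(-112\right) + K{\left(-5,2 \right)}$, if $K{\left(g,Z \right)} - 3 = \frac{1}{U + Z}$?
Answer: $- \frac{65819}{12} \approx -5484.9$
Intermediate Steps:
$K{\left(g,Z \right)} = 3 + \frac{1}{10 + Z}$
$49 \left(-112\right) + K{\left(-5,2 \right)} = 49 \left(-112\right) + \frac{31 + 3 \cdot 2}{10 + 2} = -5488 + \frac{31 + 6}{12} = -5488 + \frac{1}{12} \cdot 37 = -5488 + \frac{37}{12} = - \frac{65819}{12}$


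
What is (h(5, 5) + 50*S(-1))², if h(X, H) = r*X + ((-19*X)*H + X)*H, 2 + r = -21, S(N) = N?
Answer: 6325225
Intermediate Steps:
r = -23 (r = -2 - 21 = -23)
h(X, H) = -23*X + H*(X - 19*H*X) (h(X, H) = -23*X + ((-19*X)*H + X)*H = -23*X + (-19*H*X + X)*H = -23*X + (X - 19*H*X)*H = -23*X + H*(X - 19*H*X))
(h(5, 5) + 50*S(-1))² = (5*(-23 + 5 - 19*5²) + 50*(-1))² = (5*(-23 + 5 - 19*25) - 50)² = (5*(-23 + 5 - 475) - 50)² = (5*(-493) - 50)² = (-2465 - 50)² = (-2515)² = 6325225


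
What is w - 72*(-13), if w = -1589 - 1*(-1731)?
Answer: 1078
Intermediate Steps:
w = 142 (w = -1589 + 1731 = 142)
w - 72*(-13) = 142 - 72*(-13) = 142 + 936 = 1078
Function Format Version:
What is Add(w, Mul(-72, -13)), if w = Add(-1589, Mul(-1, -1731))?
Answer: 1078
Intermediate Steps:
w = 142 (w = Add(-1589, 1731) = 142)
Add(w, Mul(-72, -13)) = Add(142, Mul(-72, -13)) = Add(142, 936) = 1078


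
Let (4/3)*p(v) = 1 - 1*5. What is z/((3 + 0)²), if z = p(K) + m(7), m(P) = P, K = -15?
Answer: 4/9 ≈ 0.44444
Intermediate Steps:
p(v) = -3 (p(v) = 3*(1 - 1*5)/4 = 3*(1 - 5)/4 = (¾)*(-4) = -3)
z = 4 (z = -3 + 7 = 4)
z/((3 + 0)²) = 4/((3 + 0)²) = 4/(3²) = 4/9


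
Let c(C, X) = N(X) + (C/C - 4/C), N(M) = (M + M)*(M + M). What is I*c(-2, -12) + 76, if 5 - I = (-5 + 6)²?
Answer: 2392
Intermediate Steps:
N(M) = 4*M² (N(M) = (2*M)*(2*M) = 4*M²)
c(C, X) = 1 - 4/C + 4*X² (c(C, X) = 4*X² + (C/C - 4/C) = 4*X² + (1 - 4/C) = 1 - 4/C + 4*X²)
I = 4 (I = 5 - (-5 + 6)² = 5 - 1*1² = 5 - 1*1 = 5 - 1 = 4)
I*c(-2, -12) + 76 = 4*(1 - 4/(-2) + 4*(-12)²) + 76 = 4*(1 - 4*(-½) + 4*144) + 76 = 4*(1 + 2 + 576) + 76 = 4*579 + 76 = 2316 + 76 = 2392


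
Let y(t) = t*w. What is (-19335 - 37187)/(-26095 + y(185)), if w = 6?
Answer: 56522/24985 ≈ 2.2622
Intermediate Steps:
y(t) = 6*t (y(t) = t*6 = 6*t)
(-19335 - 37187)/(-26095 + y(185)) = (-19335 - 37187)/(-26095 + 6*185) = -56522/(-26095 + 1110) = -56522/(-24985) = -56522*(-1/24985) = 56522/24985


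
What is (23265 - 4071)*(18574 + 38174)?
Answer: 1089221112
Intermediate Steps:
(23265 - 4071)*(18574 + 38174) = 19194*56748 = 1089221112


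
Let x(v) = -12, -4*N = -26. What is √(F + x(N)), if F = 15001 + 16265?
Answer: √31254 ≈ 176.79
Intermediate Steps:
N = 13/2 (N = -¼*(-26) = 13/2 ≈ 6.5000)
F = 31266
√(F + x(N)) = √(31266 - 12) = √31254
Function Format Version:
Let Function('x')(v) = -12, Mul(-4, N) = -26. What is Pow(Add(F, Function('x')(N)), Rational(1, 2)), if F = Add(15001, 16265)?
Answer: Pow(31254, Rational(1, 2)) ≈ 176.79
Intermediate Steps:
N = Rational(13, 2) (N = Mul(Rational(-1, 4), -26) = Rational(13, 2) ≈ 6.5000)
F = 31266
Pow(Add(F, Function('x')(N)), Rational(1, 2)) = Pow(Add(31266, -12), Rational(1, 2)) = Pow(31254, Rational(1, 2))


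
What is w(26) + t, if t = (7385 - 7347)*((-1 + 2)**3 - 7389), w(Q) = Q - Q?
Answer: -280744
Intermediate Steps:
w(Q) = 0
t = -280744 (t = 38*(1**3 - 7389) = 38*(1 - 7389) = 38*(-7388) = -280744)
w(26) + t = 0 - 280744 = -280744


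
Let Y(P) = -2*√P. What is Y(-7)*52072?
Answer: -104144*I*√7 ≈ -2.7554e+5*I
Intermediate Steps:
Y(-7)*52072 = -2*I*√7*52072 = -104144*I*√7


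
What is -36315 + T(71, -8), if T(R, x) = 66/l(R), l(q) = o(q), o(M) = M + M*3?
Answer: -5156697/142 ≈ -36315.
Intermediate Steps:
o(M) = 4*M (o(M) = M + 3*M = 4*M)
l(q) = 4*q
T(R, x) = 33/(2*R) (T(R, x) = 66/((4*R)) = 66*(1/(4*R)) = 33/(2*R))
-36315 + T(71, -8) = -36315 + (33/2)/71 = -36315 + (33/2)*(1/71) = -36315 + 33/142 = -5156697/142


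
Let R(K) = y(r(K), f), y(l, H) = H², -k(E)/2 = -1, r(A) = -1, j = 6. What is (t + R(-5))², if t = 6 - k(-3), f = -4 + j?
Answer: 64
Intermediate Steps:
k(E) = 2 (k(E) = -2*(-1) = 2)
f = 2 (f = -4 + 6 = 2)
R(K) = 4 (R(K) = 2² = 4)
t = 4 (t = 6 - 1*2 = 6 - 2 = 4)
(t + R(-5))² = (4 + 4)² = 8² = 64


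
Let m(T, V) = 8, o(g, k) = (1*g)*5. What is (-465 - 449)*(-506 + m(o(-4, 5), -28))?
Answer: 455172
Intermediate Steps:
o(g, k) = 5*g (o(g, k) = g*5 = 5*g)
(-465 - 449)*(-506 + m(o(-4, 5), -28)) = (-465 - 449)*(-506 + 8) = -914*(-498) = 455172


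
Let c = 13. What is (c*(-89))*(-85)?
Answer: 98345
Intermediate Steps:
(c*(-89))*(-85) = (13*(-89))*(-85) = -1157*(-85) = 98345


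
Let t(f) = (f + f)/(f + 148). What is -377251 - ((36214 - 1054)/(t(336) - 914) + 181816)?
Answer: -30865639091/55213 ≈ -5.5903e+5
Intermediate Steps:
t(f) = 2*f/(148 + f) (t(f) = (2*f)/(148 + f) = 2*f/(148 + f))
-377251 - ((36214 - 1054)/(t(336) - 914) + 181816) = -377251 - ((36214 - 1054)/(2*336/(148 + 336) - 914) + 181816) = -377251 - (35160/(2*336/484 - 914) + 181816) = -377251 - (35160/(2*336*(1/484) - 914) + 181816) = -377251 - (35160/(168/121 - 914) + 181816) = -377251 - (35160/(-110426/121) + 181816) = -377251 - (35160*(-121/110426) + 181816) = -377251 - (-2127180/55213 + 181816) = -377251 - 1*10036479628/55213 = -377251 - 10036479628/55213 = -30865639091/55213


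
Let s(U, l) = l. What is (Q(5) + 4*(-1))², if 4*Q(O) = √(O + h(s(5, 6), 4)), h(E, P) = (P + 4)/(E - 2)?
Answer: (16 - √7)²/16 ≈ 11.146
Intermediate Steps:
h(E, P) = (4 + P)/(-2 + E)
Q(O) = √(2 + O)/4 (Q(O) = √(O + (4 + 4)/(-2 + 6))/4 = √(O + 8/4)/4 = √(O + (¼)*8)/4 = √(O + 2)/4 = √(2 + O)/4)
(Q(5) + 4*(-1))² = (√(2 + 5)/4 + 4*(-1))² = (√7/4 - 4)² = (-4 + √7/4)²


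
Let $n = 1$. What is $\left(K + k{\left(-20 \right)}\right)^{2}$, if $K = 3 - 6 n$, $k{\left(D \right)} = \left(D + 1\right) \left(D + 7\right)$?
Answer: $59536$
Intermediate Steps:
$k{\left(D \right)} = \left(1 + D\right) \left(7 + D\right)$
$K = -3$ ($K = 3 - 6 = -3$)
$\left(K + k{\left(-20 \right)}\right)^{2} = \left(-3 + \left(7 + \left(-20\right)^{2} + 8 \left(-20\right)\right)\right)^{2} = \left(-3 + \left(7 + 400 - 160\right)\right)^{2} = \left(-3 + 247\right)^{2} = 244^{2} = 59536$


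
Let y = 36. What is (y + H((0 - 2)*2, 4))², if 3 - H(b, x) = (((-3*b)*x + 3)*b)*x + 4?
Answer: 724201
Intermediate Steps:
H(b, x) = -1 - b*x*(3 - 3*b*x) (H(b, x) = 3 - ((((-3*b)*x + 3)*b)*x + 4) = 3 - (((-3*b*x + 3)*b)*x + 4) = 3 - (((3 - 3*b*x)*b)*x + 4) = 3 - ((b*(3 - 3*b*x))*x + 4) = 3 - (b*x*(3 - 3*b*x) + 4) = 3 - (4 + b*x*(3 - 3*b*x)) = 3 + (-4 - b*x*(3 - 3*b*x)) = -1 - b*x*(3 - 3*b*x))
(y + H((0 - 2)*2, 4))² = (36 + (-1 - 3*(0 - 2)*2*4 + 3*((0 - 2)*2)²*4²))² = (36 + (-1 - 3*(-2*2)*4 + 3*(-2*2)²*16))² = (36 + (-1 - 3*(-4)*4 + 3*(-4)²*16))² = (36 + (-1 + 48 + 3*16*16))² = (36 + (-1 + 48 + 768))² = (36 + 815)² = 851² = 724201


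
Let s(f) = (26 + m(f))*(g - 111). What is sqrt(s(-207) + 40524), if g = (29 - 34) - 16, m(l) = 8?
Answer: 6*sqrt(1001) ≈ 189.83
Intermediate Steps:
g = -21 (g = -5 - 16 = -21)
s(f) = -4488 (s(f) = (26 + 8)*(-21 - 111) = 34*(-132) = -4488)
sqrt(s(-207) + 40524) = sqrt(-4488 + 40524) = sqrt(36036) = 6*sqrt(1001)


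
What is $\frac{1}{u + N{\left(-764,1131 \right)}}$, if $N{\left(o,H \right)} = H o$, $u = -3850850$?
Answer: $- \frac{1}{4714934} \approx -2.1209 \cdot 10^{-7}$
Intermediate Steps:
$\frac{1}{u + N{\left(-764,1131 \right)}} = \frac{1}{-3850850 + 1131 \left(-764\right)} = \frac{1}{-3850850 - 864084} = \frac{1}{-4714934} = - \frac{1}{4714934}$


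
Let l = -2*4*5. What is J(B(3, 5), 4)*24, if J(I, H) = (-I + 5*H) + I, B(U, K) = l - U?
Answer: 480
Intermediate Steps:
l = -40 (l = -8*5 = -40)
B(U, K) = -40 - U
J(I, H) = 5*H
J(B(3, 5), 4)*24 = (5*4)*24 = 20*24 = 480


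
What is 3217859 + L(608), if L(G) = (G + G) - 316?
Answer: 3218759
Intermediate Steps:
L(G) = -316 + 2*G (L(G) = 2*G - 316 = -316 + 2*G)
3217859 + L(608) = 3217859 + (-316 + 2*608) = 3217859 + (-316 + 1216) = 3217859 + 900 = 3218759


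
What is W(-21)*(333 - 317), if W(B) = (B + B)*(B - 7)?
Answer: 18816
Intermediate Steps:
W(B) = 2*B*(-7 + B) (W(B) = (2*B)*(-7 + B) = 2*B*(-7 + B))
W(-21)*(333 - 317) = (2*(-21)*(-7 - 21))*(333 - 317) = (2*(-21)*(-28))*16 = 1176*16 = 18816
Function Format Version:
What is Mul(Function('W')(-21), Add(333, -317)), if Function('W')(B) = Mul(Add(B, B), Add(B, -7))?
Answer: 18816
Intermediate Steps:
Function('W')(B) = Mul(2, B, Add(-7, B)) (Function('W')(B) = Mul(Mul(2, B), Add(-7, B)) = Mul(2, B, Add(-7, B)))
Mul(Function('W')(-21), Add(333, -317)) = Mul(Mul(2, -21, Add(-7, -21)), Add(333, -317)) = Mul(Mul(2, -21, -28), 16) = Mul(1176, 16) = 18816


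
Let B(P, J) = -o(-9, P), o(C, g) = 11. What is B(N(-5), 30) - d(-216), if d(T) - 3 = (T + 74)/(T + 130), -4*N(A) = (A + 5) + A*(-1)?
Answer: -673/43 ≈ -15.651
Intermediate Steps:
N(A) = -5/4 (N(A) = -((A + 5) + A*(-1))/4 = -((5 + A) - A)/4 = -1/4*5 = -5/4)
B(P, J) = -11 (B(P, J) = -1*11 = -11)
d(T) = 3 + (74 + T)/(130 + T) (d(T) = 3 + (T + 74)/(T + 130) = 3 + (74 + T)/(130 + T))
B(N(-5), 30) - d(-216) = -11 - 4*(116 - 216)/(130 - 216) = -11 - 4*(-100)/(-86) = -11 - 4*(-1)*(-100)/86 = -11 - 1*200/43 = -11 - 200/43 = -673/43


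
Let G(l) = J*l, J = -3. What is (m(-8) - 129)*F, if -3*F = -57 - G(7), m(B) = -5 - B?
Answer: -1512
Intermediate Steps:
G(l) = -3*l
F = 12 (F = -(-57 - (-3)*7)/3 = -(-57 - 1*(-21))/3 = -(-57 + 21)/3 = -⅓*(-36) = 12)
(m(-8) - 129)*F = ((-5 - 1*(-8)) - 129)*12 = ((-5 + 8) - 129)*12 = (3 - 129)*12 = -126*12 = -1512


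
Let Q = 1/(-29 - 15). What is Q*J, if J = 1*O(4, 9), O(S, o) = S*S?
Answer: -4/11 ≈ -0.36364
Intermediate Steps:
O(S, o) = S**2
Q = -1/44 (Q = 1/(-44) = -1/44 ≈ -0.022727)
J = 16 (J = 1*4**2 = 1*16 = 16)
Q*J = -1/44*16 = -4/11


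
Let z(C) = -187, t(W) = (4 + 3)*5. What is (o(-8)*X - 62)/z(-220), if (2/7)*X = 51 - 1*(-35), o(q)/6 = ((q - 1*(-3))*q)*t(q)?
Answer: -2528338/187 ≈ -13521.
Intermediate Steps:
t(W) = 35 (t(W) = 7*5 = 35)
o(q) = 210*q*(3 + q) (o(q) = 6*(((q - 1*(-3))*q)*35) = 6*(((q + 3)*q)*35) = 6*(((3 + q)*q)*35) = 6*((q*(3 + q))*35) = 6*(35*q*(3 + q)) = 210*q*(3 + q))
X = 301 (X = 7*(51 - 1*(-35))/2 = 7*(51 + 35)/2 = (7/2)*86 = 301)
(o(-8)*X - 62)/z(-220) = ((210*(-8)*(3 - 8))*301 - 62)/(-187) = ((210*(-8)*(-5))*301 - 62)*(-1/187) = (8400*301 - 62)*(-1/187) = (2528400 - 62)*(-1/187) = 2528338*(-1/187) = -2528338/187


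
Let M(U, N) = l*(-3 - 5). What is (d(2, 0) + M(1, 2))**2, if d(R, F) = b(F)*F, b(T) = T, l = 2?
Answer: 256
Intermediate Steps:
M(U, N) = -16 (M(U, N) = 2*(-3 - 5) = 2*(-8) = -16)
d(R, F) = F**2 (d(R, F) = F*F = F**2)
(d(2, 0) + M(1, 2))**2 = (0**2 - 16)**2 = (0 - 16)**2 = (-16)**2 = 256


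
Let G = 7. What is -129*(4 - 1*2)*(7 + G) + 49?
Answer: -3563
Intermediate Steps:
-129*(4 - 1*2)*(7 + G) + 49 = -129*(4 - 1*2)*(7 + 7) + 49 = -129*(4 - 2)*14 + 49 = -258*14 + 49 = -129*28 + 49 = -3612 + 49 = -3563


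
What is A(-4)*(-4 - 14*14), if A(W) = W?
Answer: 800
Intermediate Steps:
A(-4)*(-4 - 14*14) = -4*(-4 - 14*14) = -4*(-4 - 196) = -4*(-200) = 800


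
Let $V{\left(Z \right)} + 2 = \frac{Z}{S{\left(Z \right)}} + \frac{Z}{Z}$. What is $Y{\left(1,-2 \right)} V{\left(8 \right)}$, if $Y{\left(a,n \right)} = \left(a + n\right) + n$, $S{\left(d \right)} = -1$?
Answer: $27$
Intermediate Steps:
$Y{\left(a,n \right)} = a + 2 n$
$V{\left(Z \right)} = -1 - Z$ ($V{\left(Z \right)} = -2 + \left(\frac{Z}{-1} + \frac{Z}{Z}\right) = -2 + \left(Z \left(-1\right) + 1\right) = -2 - \left(-1 + Z\right) = -1 - Z$)
$Y{\left(1,-2 \right)} V{\left(8 \right)} = \left(1 + 2 \left(-2\right)\right) \left(-1 - 8\right) = \left(1 - 4\right) \left(-1 - 8\right) = \left(-3\right) \left(-9\right) = 27$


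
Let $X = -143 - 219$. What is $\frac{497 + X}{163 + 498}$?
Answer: $\frac{135}{661} \approx 0.20424$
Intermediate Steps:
$X = -362$ ($X = -143 - 219 = -362$)
$\frac{497 + X}{163 + 498} = \frac{497 - 362}{163 + 498} = \frac{135}{661}$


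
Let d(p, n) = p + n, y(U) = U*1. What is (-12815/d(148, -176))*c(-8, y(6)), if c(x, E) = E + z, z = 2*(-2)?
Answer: 12815/14 ≈ 915.36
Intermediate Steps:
y(U) = U
d(p, n) = n + p
z = -4
c(x, E) = -4 + E (c(x, E) = E - 4 = -4 + E)
(-12815/d(148, -176))*c(-8, y(6)) = (-12815/(-176 + 148))*(-4 + 6) = -12815/(-28)*2 = -12815*(-1/28)*2 = (12815/28)*2 = 12815/14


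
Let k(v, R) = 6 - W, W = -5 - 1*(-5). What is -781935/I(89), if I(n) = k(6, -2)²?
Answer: -260645/12 ≈ -21720.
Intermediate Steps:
W = 0 (W = -5 + 5 = 0)
k(v, R) = 6 (k(v, R) = 6 - 1*0 = 6 + 0 = 6)
I(n) = 36 (I(n) = 6² = 36)
-781935/I(89) = -781935/36 = -781935*1/36 = -260645/12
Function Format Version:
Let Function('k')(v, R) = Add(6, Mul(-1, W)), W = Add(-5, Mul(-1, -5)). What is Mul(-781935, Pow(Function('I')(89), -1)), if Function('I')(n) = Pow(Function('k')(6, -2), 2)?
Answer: Rational(-260645, 12) ≈ -21720.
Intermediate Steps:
W = 0 (W = Add(-5, 5) = 0)
Function('k')(v, R) = 6 (Function('k')(v, R) = Add(6, Mul(-1, 0)) = Add(6, 0) = 6)
Function('I')(n) = 36 (Function('I')(n) = Pow(6, 2) = 36)
Mul(-781935, Pow(Function('I')(89), -1)) = Mul(-781935, Pow(36, -1)) = Mul(-781935, Rational(1, 36)) = Rational(-260645, 12)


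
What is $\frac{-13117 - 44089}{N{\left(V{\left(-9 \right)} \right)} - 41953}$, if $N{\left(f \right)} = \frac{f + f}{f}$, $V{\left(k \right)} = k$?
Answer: $\frac{57206}{41951} \approx 1.3636$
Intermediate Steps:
$N{\left(f \right)} = 2$ ($N{\left(f \right)} = \frac{2 f}{f} = 2$)
$\frac{-13117 - 44089}{N{\left(V{\left(-9 \right)} \right)} - 41953} = \frac{-13117 - 44089}{2 - 41953} = - \frac{57206}{-41951} = \left(-57206\right) \left(- \frac{1}{41951}\right) = \frac{57206}{41951}$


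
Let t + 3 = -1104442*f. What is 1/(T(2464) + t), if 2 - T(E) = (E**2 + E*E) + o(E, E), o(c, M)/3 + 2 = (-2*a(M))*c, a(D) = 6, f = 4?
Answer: -1/16471651 ≈ -6.0710e-8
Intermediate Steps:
o(c, M) = -6 - 36*c (o(c, M) = -6 + 3*((-2*6)*c) = -6 + 3*(-12*c) = -6 - 36*c)
t = -4417771 (t = -3 - 1104442*4 = -3 - 4417768 = -4417771)
T(E) = 8 - 2*E**2 + 36*E (T(E) = 2 - ((E**2 + E*E) + (-6 - 36*E)) = 2 - ((E**2 + E**2) + (-6 - 36*E)) = 2 - (2*E**2 + (-6 - 36*E)) = 2 - (-6 - 36*E + 2*E**2) = 2 + (6 - 2*E**2 + 36*E) = 8 - 2*E**2 + 36*E)
1/(T(2464) + t) = 1/((8 - 2*2464**2 + 36*2464) - 4417771) = 1/((8 - 2*6071296 + 88704) - 4417771) = 1/((8 - 12142592 + 88704) - 4417771) = 1/(-12053880 - 4417771) = 1/(-16471651) = -1/16471651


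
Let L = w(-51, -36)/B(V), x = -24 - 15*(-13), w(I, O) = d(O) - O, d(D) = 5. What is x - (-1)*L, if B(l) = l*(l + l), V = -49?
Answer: 821183/4802 ≈ 171.01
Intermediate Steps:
w(I, O) = 5 - O
x = 171 (x = -24 + 195 = 171)
B(l) = 2*l² (B(l) = l*(2*l) = 2*l²)
L = 41/4802 (L = (5 - 1*(-36))/((2*(-49)²)) = (5 + 36)/((2*2401)) = 41/4802 ≈ 0.0085381)
x - (-1)*L = 171 - (-1)*41/4802 = 171 - 1*(-41/4802) = 171 + 41/4802 = 821183/4802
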